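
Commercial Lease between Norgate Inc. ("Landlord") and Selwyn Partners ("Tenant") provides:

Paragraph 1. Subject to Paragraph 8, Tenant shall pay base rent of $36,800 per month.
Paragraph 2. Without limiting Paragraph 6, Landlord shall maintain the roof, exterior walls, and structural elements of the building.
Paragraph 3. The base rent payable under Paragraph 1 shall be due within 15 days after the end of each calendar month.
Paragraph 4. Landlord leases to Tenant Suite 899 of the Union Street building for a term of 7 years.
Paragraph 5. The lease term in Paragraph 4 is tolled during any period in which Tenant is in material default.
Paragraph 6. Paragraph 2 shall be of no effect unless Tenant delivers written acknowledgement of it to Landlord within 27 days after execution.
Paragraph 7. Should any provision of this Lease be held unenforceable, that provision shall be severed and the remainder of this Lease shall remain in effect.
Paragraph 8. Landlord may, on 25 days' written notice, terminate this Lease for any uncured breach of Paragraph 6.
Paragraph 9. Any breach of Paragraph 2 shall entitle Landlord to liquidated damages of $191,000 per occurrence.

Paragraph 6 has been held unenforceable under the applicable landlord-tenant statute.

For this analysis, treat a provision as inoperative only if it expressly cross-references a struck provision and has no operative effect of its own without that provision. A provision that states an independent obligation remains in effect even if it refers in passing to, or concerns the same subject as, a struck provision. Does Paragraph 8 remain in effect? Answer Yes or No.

No

Paragraph 6 is struck. Paragraph 8 operates only by reference to Paragraph 6, so it falls with Paragraph 6. Paragraph 2 mentions Paragraph 6 but its own obligation stands independently of Paragraph 6, so Paragraph 2 is not affected. Paragraph 1 mentions Paragraph 8 but its own obligation stands independently of Paragraph 8, so Paragraph 1 is not affected. Paragraph 7 is a severability clause and preserves every provision that can still be given independent effect. That leaves Paragraph 1, Paragraph 2, Paragraph 3, Paragraph 4, Paragraph 5, Paragraph 7, and Paragraph 9 in effect. Paragraph 8 is among the inoperative provisions, so the answer is no.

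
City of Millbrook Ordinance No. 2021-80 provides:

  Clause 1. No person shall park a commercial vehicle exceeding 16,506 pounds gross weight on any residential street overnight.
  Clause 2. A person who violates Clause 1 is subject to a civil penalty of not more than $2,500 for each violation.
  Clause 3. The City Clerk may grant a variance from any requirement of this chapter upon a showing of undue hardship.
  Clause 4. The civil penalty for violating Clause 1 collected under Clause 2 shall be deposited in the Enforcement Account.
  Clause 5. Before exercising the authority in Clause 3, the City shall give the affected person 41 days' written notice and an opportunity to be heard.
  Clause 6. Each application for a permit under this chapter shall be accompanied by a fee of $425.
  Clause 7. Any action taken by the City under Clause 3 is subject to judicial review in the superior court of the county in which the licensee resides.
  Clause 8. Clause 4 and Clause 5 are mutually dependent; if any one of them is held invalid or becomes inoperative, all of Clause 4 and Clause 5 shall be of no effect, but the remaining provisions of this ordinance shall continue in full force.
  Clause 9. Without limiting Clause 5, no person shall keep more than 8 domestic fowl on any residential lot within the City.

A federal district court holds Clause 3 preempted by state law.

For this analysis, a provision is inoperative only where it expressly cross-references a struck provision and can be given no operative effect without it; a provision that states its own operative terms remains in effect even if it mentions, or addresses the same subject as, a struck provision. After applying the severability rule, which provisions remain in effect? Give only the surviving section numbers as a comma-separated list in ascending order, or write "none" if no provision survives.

1, 2, 6, 8, 9

Clause 3 is struck. The only function of Clause 5 is the notice-and-hearing requirement for Clause 3, so it cannot stand once Clause 3 is removed. The only function of Clause 7 is the judicial-review right for Clause 3, so it cannot stand once Clause 3 is removed. Clause 9 mentions Clause 5 but its own obligation stands independently of Clause 5, so Clause 9 is not affected. Clause 8 declares Clause 4 and Clause 5 mutually dependent; since one of them has fallen, all of them are of no effect. That brings down Clause 4 as well. The remainder continues in force under Clause 8. Clause 1, Clause 2, Clause 6, Clause 8, and Clause 9 remain in effect.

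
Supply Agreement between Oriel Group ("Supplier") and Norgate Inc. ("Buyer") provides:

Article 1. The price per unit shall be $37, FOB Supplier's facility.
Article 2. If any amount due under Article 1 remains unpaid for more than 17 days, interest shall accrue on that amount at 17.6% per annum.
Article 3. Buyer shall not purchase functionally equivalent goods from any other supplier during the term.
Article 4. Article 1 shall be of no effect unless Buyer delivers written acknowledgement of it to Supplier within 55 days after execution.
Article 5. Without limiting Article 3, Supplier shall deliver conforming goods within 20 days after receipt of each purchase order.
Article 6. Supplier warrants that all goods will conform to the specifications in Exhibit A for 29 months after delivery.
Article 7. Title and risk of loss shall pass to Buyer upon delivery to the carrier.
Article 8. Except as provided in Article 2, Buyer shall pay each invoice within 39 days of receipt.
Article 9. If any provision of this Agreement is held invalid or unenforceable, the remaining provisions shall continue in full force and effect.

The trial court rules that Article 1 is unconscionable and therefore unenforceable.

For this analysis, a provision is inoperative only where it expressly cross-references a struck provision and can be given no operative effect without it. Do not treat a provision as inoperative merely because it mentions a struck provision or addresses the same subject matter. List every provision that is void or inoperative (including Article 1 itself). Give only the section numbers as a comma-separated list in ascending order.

1, 2, 4

Article 1 is struck. The whole of Article 2 is the default interest on the unit price, defined by reference to Article 1, so Article 2 cannot stand once Article 1 is removed. Article 4 has no operative effect of its own apart from Article 1 and is therefore inoperative. Article 8 mentions Article 2 but its own obligation stands independently of Article 2, so Article 8 is not affected. Article 9 is a severability clause and preserves every provision that can still be given independent effect. The provisions still in force are Article 3, Article 5, Article 6, Article 7, Article 8, and Article 9.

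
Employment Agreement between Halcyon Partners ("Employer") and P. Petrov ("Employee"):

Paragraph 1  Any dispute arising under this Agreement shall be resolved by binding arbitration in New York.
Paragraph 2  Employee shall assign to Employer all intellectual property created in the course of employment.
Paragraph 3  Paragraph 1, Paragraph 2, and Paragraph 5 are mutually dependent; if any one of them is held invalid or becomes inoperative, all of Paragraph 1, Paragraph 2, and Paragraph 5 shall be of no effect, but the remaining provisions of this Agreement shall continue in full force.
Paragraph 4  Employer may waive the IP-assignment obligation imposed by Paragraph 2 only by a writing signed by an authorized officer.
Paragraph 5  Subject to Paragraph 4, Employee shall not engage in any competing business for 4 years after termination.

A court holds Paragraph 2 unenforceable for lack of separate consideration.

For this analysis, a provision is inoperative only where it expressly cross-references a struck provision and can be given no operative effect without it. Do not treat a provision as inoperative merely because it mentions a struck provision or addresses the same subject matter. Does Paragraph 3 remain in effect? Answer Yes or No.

Yes

Paragraph 2 is struck. Paragraph 4 has no operative effect of its own apart from Paragraph 2 and is therefore inoperative. Paragraph 3 declares Paragraph 1, Paragraph 2, and Paragraph 5 mutually dependent; since one of them has fallen, all of them are of no effect. That brings down Paragraph 1 and Paragraph 5 as well. The remainder continues in force under Paragraph 3. Only Paragraph 3 remains in effect. Paragraph 3 is among the surviving provisions, so the answer is yes.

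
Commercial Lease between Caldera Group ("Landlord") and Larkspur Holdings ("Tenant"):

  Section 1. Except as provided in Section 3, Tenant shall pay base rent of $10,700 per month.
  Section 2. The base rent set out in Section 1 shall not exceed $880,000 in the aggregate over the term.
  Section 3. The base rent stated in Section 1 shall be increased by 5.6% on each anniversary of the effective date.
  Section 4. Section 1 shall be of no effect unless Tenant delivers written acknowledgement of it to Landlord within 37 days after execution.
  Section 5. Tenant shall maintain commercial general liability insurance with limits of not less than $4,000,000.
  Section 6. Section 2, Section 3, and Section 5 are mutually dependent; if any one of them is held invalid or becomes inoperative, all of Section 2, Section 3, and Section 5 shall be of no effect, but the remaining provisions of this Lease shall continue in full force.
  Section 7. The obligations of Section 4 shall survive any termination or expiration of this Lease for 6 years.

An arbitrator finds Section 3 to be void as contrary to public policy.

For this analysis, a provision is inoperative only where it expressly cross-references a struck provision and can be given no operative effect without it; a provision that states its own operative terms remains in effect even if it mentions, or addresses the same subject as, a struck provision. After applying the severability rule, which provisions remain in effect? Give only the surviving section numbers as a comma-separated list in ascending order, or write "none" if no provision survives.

1, 4, 6, 7

Section 3 is struck. Section 1 mentions Section 3 but its own obligation stands independently of Section 3, so Section 1 is not affected. Nothing else in the Lease is defined by reference to Section 3. Section 6 declares Section 2, Section 3, and Section 5 mutually dependent; since one of them has fallen, all of them are of no effect. That brings down Section 2 and Section 5 as well. The remainder continues in force under Section 6. That leaves Section 1, Section 4, Section 6, and Section 7 in effect.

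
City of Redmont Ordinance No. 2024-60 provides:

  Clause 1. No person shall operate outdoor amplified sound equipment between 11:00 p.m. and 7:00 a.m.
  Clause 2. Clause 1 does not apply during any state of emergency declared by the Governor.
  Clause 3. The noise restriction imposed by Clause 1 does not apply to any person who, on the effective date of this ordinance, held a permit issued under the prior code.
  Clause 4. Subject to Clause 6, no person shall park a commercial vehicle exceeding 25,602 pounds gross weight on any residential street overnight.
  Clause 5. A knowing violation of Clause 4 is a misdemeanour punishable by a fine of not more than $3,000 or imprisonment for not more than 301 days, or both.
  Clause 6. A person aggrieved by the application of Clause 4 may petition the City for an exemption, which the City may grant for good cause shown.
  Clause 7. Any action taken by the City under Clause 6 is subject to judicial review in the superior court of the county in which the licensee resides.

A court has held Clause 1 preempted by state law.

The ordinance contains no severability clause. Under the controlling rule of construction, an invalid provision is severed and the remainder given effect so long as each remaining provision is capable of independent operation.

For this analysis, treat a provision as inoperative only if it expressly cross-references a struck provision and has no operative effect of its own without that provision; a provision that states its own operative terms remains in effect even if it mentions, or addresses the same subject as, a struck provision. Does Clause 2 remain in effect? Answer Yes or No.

Clause 1 is struck. Clause 2 has no operative effect of its own apart from Clause 1 and is therefore inoperative. Clause 3 has no operative effect of its own apart from Clause 1 and is therefore inoperative. Under the stated default rule, only provisions that cannot operate independently fall away; the rest are enforced. The provisions still in force are Clause 4, Clause 5, Clause 6, and Clause 7. Clause 2 is among the inoperative provisions, so the answer is no.

No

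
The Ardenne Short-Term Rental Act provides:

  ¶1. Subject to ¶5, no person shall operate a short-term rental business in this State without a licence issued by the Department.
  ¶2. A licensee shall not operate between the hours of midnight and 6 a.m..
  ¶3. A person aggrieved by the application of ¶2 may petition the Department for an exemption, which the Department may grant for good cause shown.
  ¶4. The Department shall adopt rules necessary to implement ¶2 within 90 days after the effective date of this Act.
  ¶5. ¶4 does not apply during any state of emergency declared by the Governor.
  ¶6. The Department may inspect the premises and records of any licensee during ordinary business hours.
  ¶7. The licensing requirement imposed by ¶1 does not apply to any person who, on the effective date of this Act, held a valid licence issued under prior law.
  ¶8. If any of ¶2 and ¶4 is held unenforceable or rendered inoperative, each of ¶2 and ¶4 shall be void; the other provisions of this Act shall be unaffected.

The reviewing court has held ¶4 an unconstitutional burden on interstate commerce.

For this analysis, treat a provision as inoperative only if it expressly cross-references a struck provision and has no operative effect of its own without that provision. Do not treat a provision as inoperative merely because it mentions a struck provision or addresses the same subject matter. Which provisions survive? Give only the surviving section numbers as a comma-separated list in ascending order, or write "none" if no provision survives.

1, 6, 7, 8

¶4 is struck. The only function of ¶5 is the emergency suspension of ¶4, so it cannot stand once ¶4 is removed. Although ¶1 refers to ¶5, its operative terms do not depend on ¶5, so it remains in effect. ¶8 declares ¶2 and ¶4 mutually dependent; since one of them has fallen, all of them are of no effect. That brings down ¶2 as well. ¶3 in turn depends solely on a provision now struck and likewise falls. The remainder continues in force under ¶8. The provisions still in force are ¶1, ¶6, ¶7, and ¶8.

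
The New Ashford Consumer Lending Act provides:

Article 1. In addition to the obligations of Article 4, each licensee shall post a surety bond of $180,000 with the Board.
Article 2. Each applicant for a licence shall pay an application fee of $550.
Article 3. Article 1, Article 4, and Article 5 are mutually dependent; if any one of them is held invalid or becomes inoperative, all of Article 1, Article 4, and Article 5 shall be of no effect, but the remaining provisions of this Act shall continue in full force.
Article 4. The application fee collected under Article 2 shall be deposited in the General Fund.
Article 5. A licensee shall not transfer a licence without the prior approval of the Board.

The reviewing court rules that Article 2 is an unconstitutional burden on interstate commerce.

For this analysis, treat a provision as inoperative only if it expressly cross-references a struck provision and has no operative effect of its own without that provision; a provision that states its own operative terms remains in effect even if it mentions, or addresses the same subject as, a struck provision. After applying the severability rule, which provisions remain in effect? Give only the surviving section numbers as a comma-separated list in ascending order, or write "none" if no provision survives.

3

Article 2 is struck. Article 4 has no operative effect of its own apart from Article 2 and is therefore inoperative. Article 3 declares Article 1, Article 4, and Article 5 mutually dependent; since one of them has fallen, all of them are of no effect. That brings down Article 1 and Article 5 as well. The remainder continues in force under Article 3. Only Article 3 remains in effect.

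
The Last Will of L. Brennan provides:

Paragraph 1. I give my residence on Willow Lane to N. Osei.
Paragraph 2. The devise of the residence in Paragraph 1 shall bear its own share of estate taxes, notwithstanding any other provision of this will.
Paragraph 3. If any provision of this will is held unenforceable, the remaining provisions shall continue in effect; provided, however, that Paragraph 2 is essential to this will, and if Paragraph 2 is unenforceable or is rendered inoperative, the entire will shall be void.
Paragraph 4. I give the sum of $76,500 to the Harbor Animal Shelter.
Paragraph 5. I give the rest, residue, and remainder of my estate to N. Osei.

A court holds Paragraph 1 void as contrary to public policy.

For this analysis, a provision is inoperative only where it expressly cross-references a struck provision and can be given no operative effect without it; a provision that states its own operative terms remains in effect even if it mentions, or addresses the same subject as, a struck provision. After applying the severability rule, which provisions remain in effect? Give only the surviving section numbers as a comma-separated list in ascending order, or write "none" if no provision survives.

none

Paragraph 1 is struck. Paragraph 2 has no operative effect of its own apart from Paragraph 1 and is therefore inoperative. Paragraph 3 makes Paragraph 2 an essential term, and Paragraph 2 has been rendered inoperative by the cascade; under Paragraph 3, the entire will is therefore void. No provision of the will survives.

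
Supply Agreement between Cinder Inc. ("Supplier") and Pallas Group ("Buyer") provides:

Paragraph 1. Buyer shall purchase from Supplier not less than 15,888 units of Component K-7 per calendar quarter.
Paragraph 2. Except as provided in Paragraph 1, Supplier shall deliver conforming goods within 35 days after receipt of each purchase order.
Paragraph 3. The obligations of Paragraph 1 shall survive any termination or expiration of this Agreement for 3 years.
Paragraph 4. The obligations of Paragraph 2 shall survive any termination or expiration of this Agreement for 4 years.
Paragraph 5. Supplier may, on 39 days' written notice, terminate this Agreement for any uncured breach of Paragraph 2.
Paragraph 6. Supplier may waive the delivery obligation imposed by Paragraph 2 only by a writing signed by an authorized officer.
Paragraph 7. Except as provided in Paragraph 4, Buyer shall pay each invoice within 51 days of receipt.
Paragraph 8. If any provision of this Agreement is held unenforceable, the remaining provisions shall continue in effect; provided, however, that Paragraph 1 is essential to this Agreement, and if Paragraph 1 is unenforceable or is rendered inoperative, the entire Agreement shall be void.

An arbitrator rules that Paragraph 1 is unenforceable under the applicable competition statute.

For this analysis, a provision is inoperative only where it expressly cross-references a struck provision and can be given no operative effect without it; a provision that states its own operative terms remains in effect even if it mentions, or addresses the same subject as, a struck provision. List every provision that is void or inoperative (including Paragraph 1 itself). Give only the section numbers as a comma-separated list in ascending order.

1, 2, 3, 4, 5, 6, 7, 8

Paragraph 1 is struck. The only function of Paragraph 3 is the survival period for Paragraph 1, so it cannot stand once Paragraph 1 is removed. Paragraph 8 makes Paragraph 1 an essential term, and Paragraph 1 is the provision held invalid; under Paragraph 8, the entire Agreement is therefore void. No provision of the Agreement survives.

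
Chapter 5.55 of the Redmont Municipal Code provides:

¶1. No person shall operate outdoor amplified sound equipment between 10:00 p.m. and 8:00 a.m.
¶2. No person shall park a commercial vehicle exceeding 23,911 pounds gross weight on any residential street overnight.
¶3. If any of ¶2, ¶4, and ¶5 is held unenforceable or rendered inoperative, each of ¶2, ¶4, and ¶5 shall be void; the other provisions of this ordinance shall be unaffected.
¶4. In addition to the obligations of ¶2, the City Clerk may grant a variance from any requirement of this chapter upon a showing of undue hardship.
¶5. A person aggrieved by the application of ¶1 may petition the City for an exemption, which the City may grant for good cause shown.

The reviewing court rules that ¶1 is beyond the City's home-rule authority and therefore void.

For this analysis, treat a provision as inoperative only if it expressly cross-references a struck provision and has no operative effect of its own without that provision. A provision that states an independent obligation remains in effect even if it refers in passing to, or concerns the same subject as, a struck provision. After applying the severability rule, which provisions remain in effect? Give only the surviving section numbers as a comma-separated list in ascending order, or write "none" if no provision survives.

¶1 is struck. ¶5 operates only by reference to ¶1, so it falls with ¶1. ¶3 declares ¶2, ¶4, and ¶5 mutually dependent; since one of them has fallen, all of them are of no effect. That brings down ¶2 and ¶4 as well. The remainder continues in force under ¶3. Only ¶3 remains in effect.

3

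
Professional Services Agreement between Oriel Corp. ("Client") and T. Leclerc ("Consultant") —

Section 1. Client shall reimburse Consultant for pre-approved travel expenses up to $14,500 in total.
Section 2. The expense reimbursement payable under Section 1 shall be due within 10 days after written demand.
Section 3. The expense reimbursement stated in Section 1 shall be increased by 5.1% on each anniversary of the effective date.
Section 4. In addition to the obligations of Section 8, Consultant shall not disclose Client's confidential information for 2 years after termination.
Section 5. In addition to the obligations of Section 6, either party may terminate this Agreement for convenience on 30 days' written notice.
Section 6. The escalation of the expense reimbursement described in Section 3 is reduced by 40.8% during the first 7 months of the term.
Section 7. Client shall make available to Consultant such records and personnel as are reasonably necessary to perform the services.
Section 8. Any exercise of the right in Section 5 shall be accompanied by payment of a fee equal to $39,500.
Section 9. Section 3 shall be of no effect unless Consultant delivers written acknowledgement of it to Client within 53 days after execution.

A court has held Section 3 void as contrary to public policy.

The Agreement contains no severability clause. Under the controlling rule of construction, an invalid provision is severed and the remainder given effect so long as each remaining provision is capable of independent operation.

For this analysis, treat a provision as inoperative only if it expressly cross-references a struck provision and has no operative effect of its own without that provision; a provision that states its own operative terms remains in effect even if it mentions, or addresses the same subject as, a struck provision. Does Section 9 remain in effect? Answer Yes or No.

No

Section 3 is struck. The whole of Section 6 is the introductory reduction to the escalation of the expense reimbursement, defined by reference to Section 3, so Section 6 cannot stand once Section 3 is removed. The only function of Section 9 is the acknowledgement condition for Section 3, so it cannot stand once Section 3 is removed. Although Section 5 refers to Section 6, its operative terms do not depend on Section 6, so it remains in effect. With no severability clause, the stated default rule severs what cannot stand and enforces each remaining provision that can operate on its own. That leaves Section 1, Section 2, Section 4, Section 5, Section 7, and Section 8 in effect. Section 9 is among the inoperative provisions, so the answer is no.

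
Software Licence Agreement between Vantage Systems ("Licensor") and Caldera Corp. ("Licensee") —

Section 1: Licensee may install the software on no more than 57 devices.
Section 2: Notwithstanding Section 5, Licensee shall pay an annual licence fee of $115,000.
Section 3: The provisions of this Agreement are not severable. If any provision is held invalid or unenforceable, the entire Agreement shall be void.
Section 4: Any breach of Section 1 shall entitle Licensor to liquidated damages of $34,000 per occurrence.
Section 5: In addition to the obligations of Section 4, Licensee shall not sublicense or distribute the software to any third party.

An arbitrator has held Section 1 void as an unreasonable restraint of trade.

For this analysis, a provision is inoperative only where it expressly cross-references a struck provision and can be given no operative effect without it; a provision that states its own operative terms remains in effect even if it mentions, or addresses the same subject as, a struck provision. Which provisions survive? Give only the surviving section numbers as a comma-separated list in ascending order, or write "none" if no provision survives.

none

Section 1 is struck. The whole of Section 4 is the liquidated-damages amount, defined by reference to Section 1, so Section 4 cannot stand once Section 1 is removed. Section 3 provides that the Agreement is not severable, so the invalidity of any one provision voids the entire Agreement. No provision of the Agreement survives.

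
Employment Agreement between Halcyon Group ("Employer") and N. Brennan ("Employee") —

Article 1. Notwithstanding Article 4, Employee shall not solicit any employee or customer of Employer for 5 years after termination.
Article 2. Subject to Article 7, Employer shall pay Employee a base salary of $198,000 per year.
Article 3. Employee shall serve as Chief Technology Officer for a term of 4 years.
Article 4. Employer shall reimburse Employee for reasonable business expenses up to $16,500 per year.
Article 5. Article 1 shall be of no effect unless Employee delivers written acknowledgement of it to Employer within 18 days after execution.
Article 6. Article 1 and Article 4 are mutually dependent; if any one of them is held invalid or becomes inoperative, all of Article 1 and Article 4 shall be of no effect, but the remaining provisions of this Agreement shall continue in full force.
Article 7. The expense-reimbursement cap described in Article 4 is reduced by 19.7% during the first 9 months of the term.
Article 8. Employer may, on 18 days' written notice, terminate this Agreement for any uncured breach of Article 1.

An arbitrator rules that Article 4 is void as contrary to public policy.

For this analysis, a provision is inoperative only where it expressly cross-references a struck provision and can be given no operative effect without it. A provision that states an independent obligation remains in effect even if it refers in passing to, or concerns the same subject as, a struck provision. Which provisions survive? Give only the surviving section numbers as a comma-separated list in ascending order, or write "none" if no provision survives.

2, 3, 6

Article 4 is struck. Article 7 operates only by reference to Article 4, so it falls with Article 4. Although Article 2 refers to Article 7, its operative terms do not depend on Article 7, so it remains in effect. Article 6 declares Article 1 and Article 4 mutually dependent; since one of them has fallen, all of them are of no effect. That brings down Article 1 as well. Article 5 and Article 8 in turn depend solely on a provision now struck and likewise fall. The remainder continues in force under Article 6. The provisions still in force are Article 2, Article 3, and Article 6.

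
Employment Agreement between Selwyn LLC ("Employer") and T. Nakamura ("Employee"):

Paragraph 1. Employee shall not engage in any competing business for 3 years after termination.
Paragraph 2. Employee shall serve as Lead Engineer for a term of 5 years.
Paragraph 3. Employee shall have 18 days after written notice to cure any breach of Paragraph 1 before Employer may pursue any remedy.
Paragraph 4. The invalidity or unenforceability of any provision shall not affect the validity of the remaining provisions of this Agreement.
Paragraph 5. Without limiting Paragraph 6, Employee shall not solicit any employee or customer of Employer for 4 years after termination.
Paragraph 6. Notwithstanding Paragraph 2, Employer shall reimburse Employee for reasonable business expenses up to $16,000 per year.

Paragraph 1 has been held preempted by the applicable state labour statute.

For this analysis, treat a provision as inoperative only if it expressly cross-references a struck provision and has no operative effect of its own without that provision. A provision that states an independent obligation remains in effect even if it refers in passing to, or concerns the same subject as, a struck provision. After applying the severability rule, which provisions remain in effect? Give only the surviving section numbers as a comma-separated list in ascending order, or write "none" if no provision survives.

Paragraph 1 is struck. Paragraph 3 has no operative effect of its own apart from Paragraph 1 and is therefore inoperative. Under the severability clause in Paragraph 4, the remaining provisions continue in force. The provisions still in force are Paragraph 2, Paragraph 4, Paragraph 5, and Paragraph 6.

2, 4, 5, 6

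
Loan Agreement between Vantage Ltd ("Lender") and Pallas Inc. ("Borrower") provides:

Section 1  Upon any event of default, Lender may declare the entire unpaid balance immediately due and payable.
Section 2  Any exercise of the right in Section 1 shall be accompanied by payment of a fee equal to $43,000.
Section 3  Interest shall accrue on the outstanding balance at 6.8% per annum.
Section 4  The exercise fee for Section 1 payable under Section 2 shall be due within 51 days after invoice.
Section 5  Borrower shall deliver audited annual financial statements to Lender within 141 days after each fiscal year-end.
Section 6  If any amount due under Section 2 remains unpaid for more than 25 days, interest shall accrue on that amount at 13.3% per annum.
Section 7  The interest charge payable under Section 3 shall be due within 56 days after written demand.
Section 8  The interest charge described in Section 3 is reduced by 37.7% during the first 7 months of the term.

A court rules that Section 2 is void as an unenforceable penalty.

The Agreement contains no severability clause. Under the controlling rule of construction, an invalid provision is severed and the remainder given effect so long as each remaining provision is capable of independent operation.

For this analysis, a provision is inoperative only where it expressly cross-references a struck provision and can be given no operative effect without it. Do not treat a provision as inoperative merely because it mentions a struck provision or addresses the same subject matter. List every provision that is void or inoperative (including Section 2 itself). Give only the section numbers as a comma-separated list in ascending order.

2, 4, 6

Section 2 is struck. Section 4 operates only by reference to Section 2, so it falls with Section 2. Section 6 operates only by reference to Section 2, so it falls with Section 2. With no severability clause, the stated default rule severs what cannot stand and enforces each remaining provision that can operate on its own. The provisions still in force are Section 1, Section 3, Section 5, Section 7, and Section 8.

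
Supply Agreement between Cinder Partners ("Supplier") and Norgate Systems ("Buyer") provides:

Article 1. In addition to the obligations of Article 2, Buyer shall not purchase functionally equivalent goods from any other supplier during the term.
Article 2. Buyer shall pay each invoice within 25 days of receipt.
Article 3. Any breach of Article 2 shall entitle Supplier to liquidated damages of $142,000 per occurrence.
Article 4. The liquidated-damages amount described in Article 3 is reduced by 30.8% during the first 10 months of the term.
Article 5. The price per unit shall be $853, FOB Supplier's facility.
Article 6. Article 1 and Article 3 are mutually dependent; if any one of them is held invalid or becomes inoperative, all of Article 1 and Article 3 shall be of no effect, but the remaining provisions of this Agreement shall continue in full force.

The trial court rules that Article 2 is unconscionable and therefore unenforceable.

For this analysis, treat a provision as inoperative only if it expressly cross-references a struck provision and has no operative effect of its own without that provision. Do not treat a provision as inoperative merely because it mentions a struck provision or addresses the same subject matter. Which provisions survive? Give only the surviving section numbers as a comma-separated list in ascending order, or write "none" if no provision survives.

Article 2 is struck. Article 3 operates only by reference to Article 2, so it falls with Article 2. Article 4 operates only by reference to Article 3, so it falls with Article 3. Article 6 declares Article 1 and Article 3 mutually dependent; since one of them has fallen, all of them are of no effect. That brings down Article 1 as well. The remainder continues in force under Article 6. Article 5 and Article 6 remain in effect.

5, 6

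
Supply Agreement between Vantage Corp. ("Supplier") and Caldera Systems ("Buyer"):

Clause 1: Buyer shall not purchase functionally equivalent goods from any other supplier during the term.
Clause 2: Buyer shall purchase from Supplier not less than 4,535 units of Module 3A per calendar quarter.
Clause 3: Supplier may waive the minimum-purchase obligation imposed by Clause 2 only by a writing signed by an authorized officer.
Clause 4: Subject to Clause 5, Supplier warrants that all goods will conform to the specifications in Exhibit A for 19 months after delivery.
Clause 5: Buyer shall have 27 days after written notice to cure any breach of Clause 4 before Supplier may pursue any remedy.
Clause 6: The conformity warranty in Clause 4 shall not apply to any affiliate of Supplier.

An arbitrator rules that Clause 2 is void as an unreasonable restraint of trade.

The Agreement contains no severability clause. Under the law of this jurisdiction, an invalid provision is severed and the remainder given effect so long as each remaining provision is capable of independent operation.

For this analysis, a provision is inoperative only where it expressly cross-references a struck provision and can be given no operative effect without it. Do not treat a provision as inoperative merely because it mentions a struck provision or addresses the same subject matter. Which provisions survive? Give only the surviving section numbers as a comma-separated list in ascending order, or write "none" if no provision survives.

1, 4, 5, 6

Clause 2 is struck. Clause 3 has no operative effect of its own apart from Clause 2 and is therefore inoperative. Under the stated default rule, only provisions that cannot operate independently fall away; the rest are enforced. The provisions still in force are Clause 1, Clause 4, Clause 5, and Clause 6.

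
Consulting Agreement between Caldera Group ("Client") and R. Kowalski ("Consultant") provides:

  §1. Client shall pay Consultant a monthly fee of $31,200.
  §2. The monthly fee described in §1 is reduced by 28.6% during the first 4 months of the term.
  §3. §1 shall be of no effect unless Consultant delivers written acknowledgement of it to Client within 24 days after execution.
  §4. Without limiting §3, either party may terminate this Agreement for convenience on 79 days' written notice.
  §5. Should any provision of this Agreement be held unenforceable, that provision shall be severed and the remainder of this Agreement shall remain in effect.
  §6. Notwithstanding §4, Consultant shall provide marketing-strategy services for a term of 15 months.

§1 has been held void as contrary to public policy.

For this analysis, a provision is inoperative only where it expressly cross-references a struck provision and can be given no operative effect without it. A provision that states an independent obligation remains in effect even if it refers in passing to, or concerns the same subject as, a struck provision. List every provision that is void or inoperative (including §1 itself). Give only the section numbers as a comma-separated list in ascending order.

§1 is struck. §2 has no operative effect of its own apart from §1 and is therefore inoperative. §3 has no operative effect of its own apart from §1 and is therefore inoperative. §4 mentions §3 but its own obligation stands independently of §3, so §4 is not affected. §5 is a severability clause and preserves every provision that can still be given independent effect. The provisions still in force are §4, §5, and §6.

1, 2, 3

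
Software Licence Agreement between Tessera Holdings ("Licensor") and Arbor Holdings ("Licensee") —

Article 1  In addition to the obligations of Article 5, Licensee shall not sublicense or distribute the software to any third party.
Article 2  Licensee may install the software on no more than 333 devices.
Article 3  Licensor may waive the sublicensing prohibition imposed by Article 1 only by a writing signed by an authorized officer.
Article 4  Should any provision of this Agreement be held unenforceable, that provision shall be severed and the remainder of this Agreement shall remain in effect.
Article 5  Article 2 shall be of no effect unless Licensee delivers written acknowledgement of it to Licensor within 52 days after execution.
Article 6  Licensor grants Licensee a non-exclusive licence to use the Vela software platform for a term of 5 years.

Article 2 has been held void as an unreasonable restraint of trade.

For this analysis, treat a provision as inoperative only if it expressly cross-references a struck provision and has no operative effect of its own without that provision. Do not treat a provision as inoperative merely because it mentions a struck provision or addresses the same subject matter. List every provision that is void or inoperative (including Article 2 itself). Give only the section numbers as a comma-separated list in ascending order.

2, 5

Article 2 is struck. Article 5 has no operative effect of its own apart from Article 2 and is therefore inoperative. Article 1 mentions Article 5 but its own obligation stands independently of Article 5, so Article 1 is not affected. Under the severability clause in Article 4, the remaining provisions continue in force. Article 1, Article 3, Article 4, and Article 6 remain in effect.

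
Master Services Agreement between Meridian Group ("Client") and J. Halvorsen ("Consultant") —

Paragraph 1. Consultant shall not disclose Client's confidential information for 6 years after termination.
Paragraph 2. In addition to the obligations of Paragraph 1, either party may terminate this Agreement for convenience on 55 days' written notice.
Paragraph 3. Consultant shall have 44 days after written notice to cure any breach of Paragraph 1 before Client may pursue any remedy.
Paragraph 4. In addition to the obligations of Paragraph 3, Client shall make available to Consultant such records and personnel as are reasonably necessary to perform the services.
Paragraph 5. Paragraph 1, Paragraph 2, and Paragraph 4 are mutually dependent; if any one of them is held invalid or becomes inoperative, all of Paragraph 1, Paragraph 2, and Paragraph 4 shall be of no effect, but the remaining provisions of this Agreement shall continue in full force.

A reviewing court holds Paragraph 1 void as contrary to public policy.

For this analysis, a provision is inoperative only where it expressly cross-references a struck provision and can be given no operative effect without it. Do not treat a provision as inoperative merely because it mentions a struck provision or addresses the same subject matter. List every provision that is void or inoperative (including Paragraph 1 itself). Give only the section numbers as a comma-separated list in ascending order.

1, 2, 3, 4

Paragraph 1 is struck. The only function of Paragraph 3 is the cure period for breach of Paragraph 1, so it cannot stand once Paragraph 1 is removed. Paragraph 5 declares Paragraph 1, Paragraph 2, and Paragraph 4 mutually dependent; since one of them has fallen, all of them are of no effect. That brings down Paragraph 2 and Paragraph 4 as well. The remainder continues in force under Paragraph 5. Only Paragraph 5 remains in effect.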